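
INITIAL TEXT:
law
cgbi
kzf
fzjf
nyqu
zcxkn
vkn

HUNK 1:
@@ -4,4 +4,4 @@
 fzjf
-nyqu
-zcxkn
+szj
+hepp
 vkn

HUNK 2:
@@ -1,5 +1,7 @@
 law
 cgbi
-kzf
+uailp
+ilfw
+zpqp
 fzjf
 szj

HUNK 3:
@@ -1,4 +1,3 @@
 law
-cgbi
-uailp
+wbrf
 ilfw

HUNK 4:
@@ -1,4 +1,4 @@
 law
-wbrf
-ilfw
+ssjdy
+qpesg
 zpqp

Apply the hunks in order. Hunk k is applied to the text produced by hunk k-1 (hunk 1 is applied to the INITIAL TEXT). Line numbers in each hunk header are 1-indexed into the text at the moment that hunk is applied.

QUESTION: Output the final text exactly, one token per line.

Answer: law
ssjdy
qpesg
zpqp
fzjf
szj
hepp
vkn

Derivation:
Hunk 1: at line 4 remove [nyqu,zcxkn] add [szj,hepp] -> 7 lines: law cgbi kzf fzjf szj hepp vkn
Hunk 2: at line 1 remove [kzf] add [uailp,ilfw,zpqp] -> 9 lines: law cgbi uailp ilfw zpqp fzjf szj hepp vkn
Hunk 3: at line 1 remove [cgbi,uailp] add [wbrf] -> 8 lines: law wbrf ilfw zpqp fzjf szj hepp vkn
Hunk 4: at line 1 remove [wbrf,ilfw] add [ssjdy,qpesg] -> 8 lines: law ssjdy qpesg zpqp fzjf szj hepp vkn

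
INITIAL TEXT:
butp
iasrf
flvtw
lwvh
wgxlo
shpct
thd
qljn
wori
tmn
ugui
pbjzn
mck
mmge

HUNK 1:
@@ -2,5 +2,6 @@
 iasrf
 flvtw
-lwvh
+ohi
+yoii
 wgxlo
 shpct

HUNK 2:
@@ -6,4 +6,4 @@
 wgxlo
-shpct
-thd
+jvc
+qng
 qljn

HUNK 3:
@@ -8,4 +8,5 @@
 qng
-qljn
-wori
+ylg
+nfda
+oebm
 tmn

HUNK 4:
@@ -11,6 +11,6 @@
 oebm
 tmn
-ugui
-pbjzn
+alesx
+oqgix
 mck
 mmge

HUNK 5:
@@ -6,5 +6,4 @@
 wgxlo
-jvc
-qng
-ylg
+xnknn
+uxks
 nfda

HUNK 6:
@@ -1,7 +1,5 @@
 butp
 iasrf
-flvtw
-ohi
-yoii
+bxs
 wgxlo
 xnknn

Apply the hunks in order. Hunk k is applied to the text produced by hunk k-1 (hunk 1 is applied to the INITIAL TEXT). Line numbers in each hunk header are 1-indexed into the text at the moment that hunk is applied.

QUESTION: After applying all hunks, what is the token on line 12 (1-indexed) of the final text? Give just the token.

Hunk 1: at line 2 remove [lwvh] add [ohi,yoii] -> 15 lines: butp iasrf flvtw ohi yoii wgxlo shpct thd qljn wori tmn ugui pbjzn mck mmge
Hunk 2: at line 6 remove [shpct,thd] add [jvc,qng] -> 15 lines: butp iasrf flvtw ohi yoii wgxlo jvc qng qljn wori tmn ugui pbjzn mck mmge
Hunk 3: at line 8 remove [qljn,wori] add [ylg,nfda,oebm] -> 16 lines: butp iasrf flvtw ohi yoii wgxlo jvc qng ylg nfda oebm tmn ugui pbjzn mck mmge
Hunk 4: at line 11 remove [ugui,pbjzn] add [alesx,oqgix] -> 16 lines: butp iasrf flvtw ohi yoii wgxlo jvc qng ylg nfda oebm tmn alesx oqgix mck mmge
Hunk 5: at line 6 remove [jvc,qng,ylg] add [xnknn,uxks] -> 15 lines: butp iasrf flvtw ohi yoii wgxlo xnknn uxks nfda oebm tmn alesx oqgix mck mmge
Hunk 6: at line 1 remove [flvtw,ohi,yoii] add [bxs] -> 13 lines: butp iasrf bxs wgxlo xnknn uxks nfda oebm tmn alesx oqgix mck mmge
Final line 12: mck

Answer: mck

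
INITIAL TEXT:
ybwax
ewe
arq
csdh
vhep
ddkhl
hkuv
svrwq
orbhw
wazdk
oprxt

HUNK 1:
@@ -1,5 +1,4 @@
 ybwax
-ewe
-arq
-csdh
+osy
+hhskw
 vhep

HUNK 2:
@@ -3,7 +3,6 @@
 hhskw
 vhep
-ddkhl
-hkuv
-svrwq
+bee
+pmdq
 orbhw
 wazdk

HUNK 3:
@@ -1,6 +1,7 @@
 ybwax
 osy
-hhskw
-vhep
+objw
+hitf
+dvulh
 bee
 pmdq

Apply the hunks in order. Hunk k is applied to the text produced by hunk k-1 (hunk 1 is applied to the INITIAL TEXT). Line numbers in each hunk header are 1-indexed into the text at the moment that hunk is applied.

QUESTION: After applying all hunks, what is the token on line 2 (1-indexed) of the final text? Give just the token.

Hunk 1: at line 1 remove [ewe,arq,csdh] add [osy,hhskw] -> 10 lines: ybwax osy hhskw vhep ddkhl hkuv svrwq orbhw wazdk oprxt
Hunk 2: at line 3 remove [ddkhl,hkuv,svrwq] add [bee,pmdq] -> 9 lines: ybwax osy hhskw vhep bee pmdq orbhw wazdk oprxt
Hunk 3: at line 1 remove [hhskw,vhep] add [objw,hitf,dvulh] -> 10 lines: ybwax osy objw hitf dvulh bee pmdq orbhw wazdk oprxt
Final line 2: osy

Answer: osy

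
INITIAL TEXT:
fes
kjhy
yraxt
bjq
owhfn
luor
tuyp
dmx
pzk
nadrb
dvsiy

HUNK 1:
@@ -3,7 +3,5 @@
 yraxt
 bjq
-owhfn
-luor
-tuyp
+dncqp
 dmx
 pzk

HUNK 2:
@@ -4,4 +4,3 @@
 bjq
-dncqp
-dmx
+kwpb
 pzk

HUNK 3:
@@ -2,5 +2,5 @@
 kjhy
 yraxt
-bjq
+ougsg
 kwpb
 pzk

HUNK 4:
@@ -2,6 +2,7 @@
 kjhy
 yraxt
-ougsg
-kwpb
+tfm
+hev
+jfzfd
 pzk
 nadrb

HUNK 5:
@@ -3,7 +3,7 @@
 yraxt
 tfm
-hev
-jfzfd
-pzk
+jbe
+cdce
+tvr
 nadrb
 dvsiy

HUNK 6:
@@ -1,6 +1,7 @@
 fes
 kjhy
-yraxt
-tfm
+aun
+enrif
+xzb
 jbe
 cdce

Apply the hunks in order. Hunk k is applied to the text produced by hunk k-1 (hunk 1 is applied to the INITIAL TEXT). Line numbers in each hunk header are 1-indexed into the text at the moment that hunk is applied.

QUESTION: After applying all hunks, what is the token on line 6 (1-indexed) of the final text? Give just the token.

Hunk 1: at line 3 remove [owhfn,luor,tuyp] add [dncqp] -> 9 lines: fes kjhy yraxt bjq dncqp dmx pzk nadrb dvsiy
Hunk 2: at line 4 remove [dncqp,dmx] add [kwpb] -> 8 lines: fes kjhy yraxt bjq kwpb pzk nadrb dvsiy
Hunk 3: at line 2 remove [bjq] add [ougsg] -> 8 lines: fes kjhy yraxt ougsg kwpb pzk nadrb dvsiy
Hunk 4: at line 2 remove [ougsg,kwpb] add [tfm,hev,jfzfd] -> 9 lines: fes kjhy yraxt tfm hev jfzfd pzk nadrb dvsiy
Hunk 5: at line 3 remove [hev,jfzfd,pzk] add [jbe,cdce,tvr] -> 9 lines: fes kjhy yraxt tfm jbe cdce tvr nadrb dvsiy
Hunk 6: at line 1 remove [yraxt,tfm] add [aun,enrif,xzb] -> 10 lines: fes kjhy aun enrif xzb jbe cdce tvr nadrb dvsiy
Final line 6: jbe

Answer: jbe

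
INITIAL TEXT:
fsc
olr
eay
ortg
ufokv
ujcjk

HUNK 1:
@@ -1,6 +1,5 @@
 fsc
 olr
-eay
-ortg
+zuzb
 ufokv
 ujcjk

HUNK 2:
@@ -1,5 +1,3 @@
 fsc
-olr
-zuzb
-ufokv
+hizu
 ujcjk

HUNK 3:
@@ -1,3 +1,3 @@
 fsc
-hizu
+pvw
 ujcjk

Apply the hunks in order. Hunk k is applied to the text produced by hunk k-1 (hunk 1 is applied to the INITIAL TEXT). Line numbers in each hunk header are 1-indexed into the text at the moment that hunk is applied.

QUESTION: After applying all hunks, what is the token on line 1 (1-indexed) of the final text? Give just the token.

Hunk 1: at line 1 remove [eay,ortg] add [zuzb] -> 5 lines: fsc olr zuzb ufokv ujcjk
Hunk 2: at line 1 remove [olr,zuzb,ufokv] add [hizu] -> 3 lines: fsc hizu ujcjk
Hunk 3: at line 1 remove [hizu] add [pvw] -> 3 lines: fsc pvw ujcjk
Final line 1: fsc

Answer: fsc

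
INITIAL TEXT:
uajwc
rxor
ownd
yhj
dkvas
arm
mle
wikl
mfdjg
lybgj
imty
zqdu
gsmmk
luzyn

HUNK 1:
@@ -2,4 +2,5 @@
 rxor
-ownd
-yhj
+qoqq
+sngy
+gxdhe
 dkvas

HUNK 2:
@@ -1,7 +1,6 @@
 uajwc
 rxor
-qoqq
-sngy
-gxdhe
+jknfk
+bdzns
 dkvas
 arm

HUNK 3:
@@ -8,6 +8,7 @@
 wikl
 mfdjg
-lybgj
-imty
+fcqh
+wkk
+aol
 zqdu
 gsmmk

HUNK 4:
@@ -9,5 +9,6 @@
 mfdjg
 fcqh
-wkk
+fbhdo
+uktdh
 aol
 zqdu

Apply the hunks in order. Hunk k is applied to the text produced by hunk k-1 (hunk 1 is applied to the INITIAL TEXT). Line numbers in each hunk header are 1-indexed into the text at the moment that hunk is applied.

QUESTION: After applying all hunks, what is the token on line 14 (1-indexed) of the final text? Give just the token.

Answer: zqdu

Derivation:
Hunk 1: at line 2 remove [ownd,yhj] add [qoqq,sngy,gxdhe] -> 15 lines: uajwc rxor qoqq sngy gxdhe dkvas arm mle wikl mfdjg lybgj imty zqdu gsmmk luzyn
Hunk 2: at line 1 remove [qoqq,sngy,gxdhe] add [jknfk,bdzns] -> 14 lines: uajwc rxor jknfk bdzns dkvas arm mle wikl mfdjg lybgj imty zqdu gsmmk luzyn
Hunk 3: at line 8 remove [lybgj,imty] add [fcqh,wkk,aol] -> 15 lines: uajwc rxor jknfk bdzns dkvas arm mle wikl mfdjg fcqh wkk aol zqdu gsmmk luzyn
Hunk 4: at line 9 remove [wkk] add [fbhdo,uktdh] -> 16 lines: uajwc rxor jknfk bdzns dkvas arm mle wikl mfdjg fcqh fbhdo uktdh aol zqdu gsmmk luzyn
Final line 14: zqdu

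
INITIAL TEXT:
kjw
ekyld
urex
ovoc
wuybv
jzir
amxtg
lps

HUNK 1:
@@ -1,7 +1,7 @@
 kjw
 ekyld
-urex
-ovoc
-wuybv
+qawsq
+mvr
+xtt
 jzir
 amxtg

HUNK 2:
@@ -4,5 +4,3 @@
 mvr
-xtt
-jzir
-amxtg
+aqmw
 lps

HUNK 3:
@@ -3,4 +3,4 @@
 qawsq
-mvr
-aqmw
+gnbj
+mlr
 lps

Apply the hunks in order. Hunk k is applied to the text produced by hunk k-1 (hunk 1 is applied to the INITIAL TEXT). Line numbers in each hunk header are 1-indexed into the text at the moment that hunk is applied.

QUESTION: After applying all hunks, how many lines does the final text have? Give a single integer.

Hunk 1: at line 1 remove [urex,ovoc,wuybv] add [qawsq,mvr,xtt] -> 8 lines: kjw ekyld qawsq mvr xtt jzir amxtg lps
Hunk 2: at line 4 remove [xtt,jzir,amxtg] add [aqmw] -> 6 lines: kjw ekyld qawsq mvr aqmw lps
Hunk 3: at line 3 remove [mvr,aqmw] add [gnbj,mlr] -> 6 lines: kjw ekyld qawsq gnbj mlr lps
Final line count: 6

Answer: 6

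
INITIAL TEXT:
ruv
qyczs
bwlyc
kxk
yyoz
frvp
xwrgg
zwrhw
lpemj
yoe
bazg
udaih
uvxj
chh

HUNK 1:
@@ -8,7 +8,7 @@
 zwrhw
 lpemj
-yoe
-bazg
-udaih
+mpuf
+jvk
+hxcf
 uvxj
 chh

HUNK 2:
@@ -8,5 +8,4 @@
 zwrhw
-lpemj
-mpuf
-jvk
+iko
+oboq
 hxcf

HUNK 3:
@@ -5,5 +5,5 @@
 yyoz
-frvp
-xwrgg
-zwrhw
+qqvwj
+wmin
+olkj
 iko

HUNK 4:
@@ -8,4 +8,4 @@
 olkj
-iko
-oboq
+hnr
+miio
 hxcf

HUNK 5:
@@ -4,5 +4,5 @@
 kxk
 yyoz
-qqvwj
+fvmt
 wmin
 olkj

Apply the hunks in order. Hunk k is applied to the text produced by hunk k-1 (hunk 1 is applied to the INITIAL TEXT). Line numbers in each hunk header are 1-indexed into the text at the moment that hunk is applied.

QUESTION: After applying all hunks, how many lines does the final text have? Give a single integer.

Hunk 1: at line 8 remove [yoe,bazg,udaih] add [mpuf,jvk,hxcf] -> 14 lines: ruv qyczs bwlyc kxk yyoz frvp xwrgg zwrhw lpemj mpuf jvk hxcf uvxj chh
Hunk 2: at line 8 remove [lpemj,mpuf,jvk] add [iko,oboq] -> 13 lines: ruv qyczs bwlyc kxk yyoz frvp xwrgg zwrhw iko oboq hxcf uvxj chh
Hunk 3: at line 5 remove [frvp,xwrgg,zwrhw] add [qqvwj,wmin,olkj] -> 13 lines: ruv qyczs bwlyc kxk yyoz qqvwj wmin olkj iko oboq hxcf uvxj chh
Hunk 4: at line 8 remove [iko,oboq] add [hnr,miio] -> 13 lines: ruv qyczs bwlyc kxk yyoz qqvwj wmin olkj hnr miio hxcf uvxj chh
Hunk 5: at line 4 remove [qqvwj] add [fvmt] -> 13 lines: ruv qyczs bwlyc kxk yyoz fvmt wmin olkj hnr miio hxcf uvxj chh
Final line count: 13

Answer: 13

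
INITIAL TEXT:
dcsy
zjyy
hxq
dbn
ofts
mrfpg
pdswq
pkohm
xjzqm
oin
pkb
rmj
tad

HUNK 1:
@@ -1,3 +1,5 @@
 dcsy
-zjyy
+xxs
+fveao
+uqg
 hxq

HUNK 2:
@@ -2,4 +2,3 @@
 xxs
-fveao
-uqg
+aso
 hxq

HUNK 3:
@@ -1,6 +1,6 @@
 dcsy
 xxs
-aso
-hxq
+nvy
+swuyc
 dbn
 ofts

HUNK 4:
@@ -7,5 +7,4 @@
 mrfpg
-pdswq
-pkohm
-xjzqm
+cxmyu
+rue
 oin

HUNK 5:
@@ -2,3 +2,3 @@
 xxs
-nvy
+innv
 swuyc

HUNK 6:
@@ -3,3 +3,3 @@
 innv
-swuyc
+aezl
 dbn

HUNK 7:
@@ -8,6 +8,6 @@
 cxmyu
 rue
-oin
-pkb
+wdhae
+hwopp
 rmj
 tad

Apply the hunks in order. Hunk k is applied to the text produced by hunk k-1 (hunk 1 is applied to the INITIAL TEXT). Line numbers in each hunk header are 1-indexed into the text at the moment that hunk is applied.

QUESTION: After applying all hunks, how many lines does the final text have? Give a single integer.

Answer: 13

Derivation:
Hunk 1: at line 1 remove [zjyy] add [xxs,fveao,uqg] -> 15 lines: dcsy xxs fveao uqg hxq dbn ofts mrfpg pdswq pkohm xjzqm oin pkb rmj tad
Hunk 2: at line 2 remove [fveao,uqg] add [aso] -> 14 lines: dcsy xxs aso hxq dbn ofts mrfpg pdswq pkohm xjzqm oin pkb rmj tad
Hunk 3: at line 1 remove [aso,hxq] add [nvy,swuyc] -> 14 lines: dcsy xxs nvy swuyc dbn ofts mrfpg pdswq pkohm xjzqm oin pkb rmj tad
Hunk 4: at line 7 remove [pdswq,pkohm,xjzqm] add [cxmyu,rue] -> 13 lines: dcsy xxs nvy swuyc dbn ofts mrfpg cxmyu rue oin pkb rmj tad
Hunk 5: at line 2 remove [nvy] add [innv] -> 13 lines: dcsy xxs innv swuyc dbn ofts mrfpg cxmyu rue oin pkb rmj tad
Hunk 6: at line 3 remove [swuyc] add [aezl] -> 13 lines: dcsy xxs innv aezl dbn ofts mrfpg cxmyu rue oin pkb rmj tad
Hunk 7: at line 8 remove [oin,pkb] add [wdhae,hwopp] -> 13 lines: dcsy xxs innv aezl dbn ofts mrfpg cxmyu rue wdhae hwopp rmj tad
Final line count: 13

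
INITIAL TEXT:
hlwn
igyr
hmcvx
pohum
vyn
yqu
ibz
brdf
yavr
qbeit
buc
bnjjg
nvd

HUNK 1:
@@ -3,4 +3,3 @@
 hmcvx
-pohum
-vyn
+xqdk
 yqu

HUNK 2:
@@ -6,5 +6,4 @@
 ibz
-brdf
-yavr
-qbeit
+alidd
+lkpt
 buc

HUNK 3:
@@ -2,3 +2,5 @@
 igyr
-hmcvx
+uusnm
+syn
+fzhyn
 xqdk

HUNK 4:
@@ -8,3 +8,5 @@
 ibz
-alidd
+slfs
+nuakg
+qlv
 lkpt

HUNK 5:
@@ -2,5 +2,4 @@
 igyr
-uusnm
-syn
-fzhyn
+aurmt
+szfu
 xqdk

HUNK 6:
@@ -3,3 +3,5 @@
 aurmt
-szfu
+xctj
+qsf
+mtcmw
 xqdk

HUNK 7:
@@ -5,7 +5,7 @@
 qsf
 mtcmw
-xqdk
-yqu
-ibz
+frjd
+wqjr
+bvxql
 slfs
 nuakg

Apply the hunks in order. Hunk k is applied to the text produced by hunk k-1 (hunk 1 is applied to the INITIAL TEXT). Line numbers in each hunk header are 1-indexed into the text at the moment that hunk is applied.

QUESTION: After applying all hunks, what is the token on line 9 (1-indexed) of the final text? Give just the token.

Hunk 1: at line 3 remove [pohum,vyn] add [xqdk] -> 12 lines: hlwn igyr hmcvx xqdk yqu ibz brdf yavr qbeit buc bnjjg nvd
Hunk 2: at line 6 remove [brdf,yavr,qbeit] add [alidd,lkpt] -> 11 lines: hlwn igyr hmcvx xqdk yqu ibz alidd lkpt buc bnjjg nvd
Hunk 3: at line 2 remove [hmcvx] add [uusnm,syn,fzhyn] -> 13 lines: hlwn igyr uusnm syn fzhyn xqdk yqu ibz alidd lkpt buc bnjjg nvd
Hunk 4: at line 8 remove [alidd] add [slfs,nuakg,qlv] -> 15 lines: hlwn igyr uusnm syn fzhyn xqdk yqu ibz slfs nuakg qlv lkpt buc bnjjg nvd
Hunk 5: at line 2 remove [uusnm,syn,fzhyn] add [aurmt,szfu] -> 14 lines: hlwn igyr aurmt szfu xqdk yqu ibz slfs nuakg qlv lkpt buc bnjjg nvd
Hunk 6: at line 3 remove [szfu] add [xctj,qsf,mtcmw] -> 16 lines: hlwn igyr aurmt xctj qsf mtcmw xqdk yqu ibz slfs nuakg qlv lkpt buc bnjjg nvd
Hunk 7: at line 5 remove [xqdk,yqu,ibz] add [frjd,wqjr,bvxql] -> 16 lines: hlwn igyr aurmt xctj qsf mtcmw frjd wqjr bvxql slfs nuakg qlv lkpt buc bnjjg nvd
Final line 9: bvxql

Answer: bvxql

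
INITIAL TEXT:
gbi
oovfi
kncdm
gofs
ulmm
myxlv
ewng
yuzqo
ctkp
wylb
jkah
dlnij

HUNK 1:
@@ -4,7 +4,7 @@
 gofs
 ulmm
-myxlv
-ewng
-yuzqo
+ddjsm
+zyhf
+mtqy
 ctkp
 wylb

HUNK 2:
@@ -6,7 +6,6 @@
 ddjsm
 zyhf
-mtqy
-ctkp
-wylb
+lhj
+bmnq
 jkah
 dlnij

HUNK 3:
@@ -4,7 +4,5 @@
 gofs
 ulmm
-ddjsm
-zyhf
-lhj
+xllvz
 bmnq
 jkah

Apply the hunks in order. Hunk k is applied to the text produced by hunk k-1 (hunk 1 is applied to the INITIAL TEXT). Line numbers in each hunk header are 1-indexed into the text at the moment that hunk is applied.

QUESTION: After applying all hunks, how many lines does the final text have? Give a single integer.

Answer: 9

Derivation:
Hunk 1: at line 4 remove [myxlv,ewng,yuzqo] add [ddjsm,zyhf,mtqy] -> 12 lines: gbi oovfi kncdm gofs ulmm ddjsm zyhf mtqy ctkp wylb jkah dlnij
Hunk 2: at line 6 remove [mtqy,ctkp,wylb] add [lhj,bmnq] -> 11 lines: gbi oovfi kncdm gofs ulmm ddjsm zyhf lhj bmnq jkah dlnij
Hunk 3: at line 4 remove [ddjsm,zyhf,lhj] add [xllvz] -> 9 lines: gbi oovfi kncdm gofs ulmm xllvz bmnq jkah dlnij
Final line count: 9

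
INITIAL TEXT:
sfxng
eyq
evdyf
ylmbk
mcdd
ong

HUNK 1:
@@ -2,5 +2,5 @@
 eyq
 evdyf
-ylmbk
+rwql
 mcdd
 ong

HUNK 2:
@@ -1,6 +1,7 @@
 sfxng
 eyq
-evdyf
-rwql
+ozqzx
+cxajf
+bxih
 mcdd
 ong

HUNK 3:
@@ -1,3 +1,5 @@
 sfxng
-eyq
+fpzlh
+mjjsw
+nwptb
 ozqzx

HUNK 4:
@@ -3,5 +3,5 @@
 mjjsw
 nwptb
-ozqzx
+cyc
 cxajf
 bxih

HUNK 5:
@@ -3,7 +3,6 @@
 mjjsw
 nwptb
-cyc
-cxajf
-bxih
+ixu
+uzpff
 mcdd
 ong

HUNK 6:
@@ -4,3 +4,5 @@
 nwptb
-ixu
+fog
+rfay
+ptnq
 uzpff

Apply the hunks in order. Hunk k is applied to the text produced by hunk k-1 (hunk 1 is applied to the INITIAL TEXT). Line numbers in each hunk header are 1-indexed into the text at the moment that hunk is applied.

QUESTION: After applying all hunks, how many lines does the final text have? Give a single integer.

Hunk 1: at line 2 remove [ylmbk] add [rwql] -> 6 lines: sfxng eyq evdyf rwql mcdd ong
Hunk 2: at line 1 remove [evdyf,rwql] add [ozqzx,cxajf,bxih] -> 7 lines: sfxng eyq ozqzx cxajf bxih mcdd ong
Hunk 3: at line 1 remove [eyq] add [fpzlh,mjjsw,nwptb] -> 9 lines: sfxng fpzlh mjjsw nwptb ozqzx cxajf bxih mcdd ong
Hunk 4: at line 3 remove [ozqzx] add [cyc] -> 9 lines: sfxng fpzlh mjjsw nwptb cyc cxajf bxih mcdd ong
Hunk 5: at line 3 remove [cyc,cxajf,bxih] add [ixu,uzpff] -> 8 lines: sfxng fpzlh mjjsw nwptb ixu uzpff mcdd ong
Hunk 6: at line 4 remove [ixu] add [fog,rfay,ptnq] -> 10 lines: sfxng fpzlh mjjsw nwptb fog rfay ptnq uzpff mcdd ong
Final line count: 10

Answer: 10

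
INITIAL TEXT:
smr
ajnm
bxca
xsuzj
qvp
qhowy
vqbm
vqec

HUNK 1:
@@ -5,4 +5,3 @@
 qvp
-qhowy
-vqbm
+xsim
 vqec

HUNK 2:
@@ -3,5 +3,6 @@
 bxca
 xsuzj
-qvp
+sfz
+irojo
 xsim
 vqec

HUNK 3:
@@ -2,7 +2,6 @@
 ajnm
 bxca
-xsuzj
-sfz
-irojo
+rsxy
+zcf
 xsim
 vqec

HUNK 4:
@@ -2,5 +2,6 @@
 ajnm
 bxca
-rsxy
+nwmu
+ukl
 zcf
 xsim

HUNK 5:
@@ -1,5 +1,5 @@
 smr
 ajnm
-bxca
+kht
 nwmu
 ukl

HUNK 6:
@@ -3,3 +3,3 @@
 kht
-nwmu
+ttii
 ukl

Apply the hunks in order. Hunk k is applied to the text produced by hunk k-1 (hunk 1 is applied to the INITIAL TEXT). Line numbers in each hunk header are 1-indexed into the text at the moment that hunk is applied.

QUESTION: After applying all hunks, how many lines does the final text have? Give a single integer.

Answer: 8

Derivation:
Hunk 1: at line 5 remove [qhowy,vqbm] add [xsim] -> 7 lines: smr ajnm bxca xsuzj qvp xsim vqec
Hunk 2: at line 3 remove [qvp] add [sfz,irojo] -> 8 lines: smr ajnm bxca xsuzj sfz irojo xsim vqec
Hunk 3: at line 2 remove [xsuzj,sfz,irojo] add [rsxy,zcf] -> 7 lines: smr ajnm bxca rsxy zcf xsim vqec
Hunk 4: at line 2 remove [rsxy] add [nwmu,ukl] -> 8 lines: smr ajnm bxca nwmu ukl zcf xsim vqec
Hunk 5: at line 1 remove [bxca] add [kht] -> 8 lines: smr ajnm kht nwmu ukl zcf xsim vqec
Hunk 6: at line 3 remove [nwmu] add [ttii] -> 8 lines: smr ajnm kht ttii ukl zcf xsim vqec
Final line count: 8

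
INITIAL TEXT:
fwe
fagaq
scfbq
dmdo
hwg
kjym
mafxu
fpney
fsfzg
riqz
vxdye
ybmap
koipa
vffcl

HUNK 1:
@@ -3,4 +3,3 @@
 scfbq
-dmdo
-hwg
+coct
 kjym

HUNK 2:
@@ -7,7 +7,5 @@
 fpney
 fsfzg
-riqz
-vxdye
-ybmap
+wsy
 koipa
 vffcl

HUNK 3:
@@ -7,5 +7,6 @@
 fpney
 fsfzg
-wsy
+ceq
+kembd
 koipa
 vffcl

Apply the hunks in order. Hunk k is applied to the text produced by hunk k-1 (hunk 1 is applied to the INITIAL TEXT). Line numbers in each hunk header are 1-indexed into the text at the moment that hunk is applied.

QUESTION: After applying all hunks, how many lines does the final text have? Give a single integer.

Answer: 12

Derivation:
Hunk 1: at line 3 remove [dmdo,hwg] add [coct] -> 13 lines: fwe fagaq scfbq coct kjym mafxu fpney fsfzg riqz vxdye ybmap koipa vffcl
Hunk 2: at line 7 remove [riqz,vxdye,ybmap] add [wsy] -> 11 lines: fwe fagaq scfbq coct kjym mafxu fpney fsfzg wsy koipa vffcl
Hunk 3: at line 7 remove [wsy] add [ceq,kembd] -> 12 lines: fwe fagaq scfbq coct kjym mafxu fpney fsfzg ceq kembd koipa vffcl
Final line count: 12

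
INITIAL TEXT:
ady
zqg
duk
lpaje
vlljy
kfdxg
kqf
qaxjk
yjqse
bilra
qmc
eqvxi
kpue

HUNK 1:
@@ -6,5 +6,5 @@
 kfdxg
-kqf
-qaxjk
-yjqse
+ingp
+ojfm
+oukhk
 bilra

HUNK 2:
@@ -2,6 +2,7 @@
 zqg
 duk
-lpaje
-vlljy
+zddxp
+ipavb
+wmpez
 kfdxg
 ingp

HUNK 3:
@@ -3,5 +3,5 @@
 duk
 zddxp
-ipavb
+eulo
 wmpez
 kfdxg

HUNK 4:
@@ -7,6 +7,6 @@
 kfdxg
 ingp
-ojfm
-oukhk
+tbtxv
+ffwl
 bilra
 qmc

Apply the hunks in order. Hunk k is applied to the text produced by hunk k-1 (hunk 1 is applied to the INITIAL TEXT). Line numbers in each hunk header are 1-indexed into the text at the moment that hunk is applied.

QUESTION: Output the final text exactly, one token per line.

Hunk 1: at line 6 remove [kqf,qaxjk,yjqse] add [ingp,ojfm,oukhk] -> 13 lines: ady zqg duk lpaje vlljy kfdxg ingp ojfm oukhk bilra qmc eqvxi kpue
Hunk 2: at line 2 remove [lpaje,vlljy] add [zddxp,ipavb,wmpez] -> 14 lines: ady zqg duk zddxp ipavb wmpez kfdxg ingp ojfm oukhk bilra qmc eqvxi kpue
Hunk 3: at line 3 remove [ipavb] add [eulo] -> 14 lines: ady zqg duk zddxp eulo wmpez kfdxg ingp ojfm oukhk bilra qmc eqvxi kpue
Hunk 4: at line 7 remove [ojfm,oukhk] add [tbtxv,ffwl] -> 14 lines: ady zqg duk zddxp eulo wmpez kfdxg ingp tbtxv ffwl bilra qmc eqvxi kpue

Answer: ady
zqg
duk
zddxp
eulo
wmpez
kfdxg
ingp
tbtxv
ffwl
bilra
qmc
eqvxi
kpue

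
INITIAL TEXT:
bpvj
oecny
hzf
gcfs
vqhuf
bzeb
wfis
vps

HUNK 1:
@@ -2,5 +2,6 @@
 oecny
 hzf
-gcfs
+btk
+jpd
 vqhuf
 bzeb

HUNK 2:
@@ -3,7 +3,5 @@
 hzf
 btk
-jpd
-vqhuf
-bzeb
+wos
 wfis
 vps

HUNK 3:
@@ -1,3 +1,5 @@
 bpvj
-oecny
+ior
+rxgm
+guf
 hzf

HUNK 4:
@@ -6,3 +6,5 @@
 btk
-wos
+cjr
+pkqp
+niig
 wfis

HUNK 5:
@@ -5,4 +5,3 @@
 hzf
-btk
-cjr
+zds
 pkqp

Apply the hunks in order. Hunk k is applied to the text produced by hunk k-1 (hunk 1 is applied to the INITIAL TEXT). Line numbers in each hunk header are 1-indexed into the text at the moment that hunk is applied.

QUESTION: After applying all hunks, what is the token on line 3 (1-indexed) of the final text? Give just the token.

Answer: rxgm

Derivation:
Hunk 1: at line 2 remove [gcfs] add [btk,jpd] -> 9 lines: bpvj oecny hzf btk jpd vqhuf bzeb wfis vps
Hunk 2: at line 3 remove [jpd,vqhuf,bzeb] add [wos] -> 7 lines: bpvj oecny hzf btk wos wfis vps
Hunk 3: at line 1 remove [oecny] add [ior,rxgm,guf] -> 9 lines: bpvj ior rxgm guf hzf btk wos wfis vps
Hunk 4: at line 6 remove [wos] add [cjr,pkqp,niig] -> 11 lines: bpvj ior rxgm guf hzf btk cjr pkqp niig wfis vps
Hunk 5: at line 5 remove [btk,cjr] add [zds] -> 10 lines: bpvj ior rxgm guf hzf zds pkqp niig wfis vps
Final line 3: rxgm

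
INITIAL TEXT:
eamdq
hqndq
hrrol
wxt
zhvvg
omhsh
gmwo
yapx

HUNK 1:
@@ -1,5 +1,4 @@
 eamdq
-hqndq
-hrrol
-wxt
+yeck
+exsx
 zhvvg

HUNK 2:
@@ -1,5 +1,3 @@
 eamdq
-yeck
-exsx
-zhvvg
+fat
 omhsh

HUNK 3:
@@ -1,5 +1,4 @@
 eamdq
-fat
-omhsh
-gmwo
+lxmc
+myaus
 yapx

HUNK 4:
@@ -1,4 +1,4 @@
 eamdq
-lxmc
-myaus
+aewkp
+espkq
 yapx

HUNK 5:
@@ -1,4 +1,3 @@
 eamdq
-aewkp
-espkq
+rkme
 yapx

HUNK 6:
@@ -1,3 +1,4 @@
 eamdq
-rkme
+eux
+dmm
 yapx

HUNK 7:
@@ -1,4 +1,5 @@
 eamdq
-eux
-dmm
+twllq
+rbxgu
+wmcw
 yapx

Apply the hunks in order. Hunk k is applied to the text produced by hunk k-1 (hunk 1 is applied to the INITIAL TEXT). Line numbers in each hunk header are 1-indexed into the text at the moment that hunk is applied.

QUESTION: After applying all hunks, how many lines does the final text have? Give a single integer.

Hunk 1: at line 1 remove [hqndq,hrrol,wxt] add [yeck,exsx] -> 7 lines: eamdq yeck exsx zhvvg omhsh gmwo yapx
Hunk 2: at line 1 remove [yeck,exsx,zhvvg] add [fat] -> 5 lines: eamdq fat omhsh gmwo yapx
Hunk 3: at line 1 remove [fat,omhsh,gmwo] add [lxmc,myaus] -> 4 lines: eamdq lxmc myaus yapx
Hunk 4: at line 1 remove [lxmc,myaus] add [aewkp,espkq] -> 4 lines: eamdq aewkp espkq yapx
Hunk 5: at line 1 remove [aewkp,espkq] add [rkme] -> 3 lines: eamdq rkme yapx
Hunk 6: at line 1 remove [rkme] add [eux,dmm] -> 4 lines: eamdq eux dmm yapx
Hunk 7: at line 1 remove [eux,dmm] add [twllq,rbxgu,wmcw] -> 5 lines: eamdq twllq rbxgu wmcw yapx
Final line count: 5

Answer: 5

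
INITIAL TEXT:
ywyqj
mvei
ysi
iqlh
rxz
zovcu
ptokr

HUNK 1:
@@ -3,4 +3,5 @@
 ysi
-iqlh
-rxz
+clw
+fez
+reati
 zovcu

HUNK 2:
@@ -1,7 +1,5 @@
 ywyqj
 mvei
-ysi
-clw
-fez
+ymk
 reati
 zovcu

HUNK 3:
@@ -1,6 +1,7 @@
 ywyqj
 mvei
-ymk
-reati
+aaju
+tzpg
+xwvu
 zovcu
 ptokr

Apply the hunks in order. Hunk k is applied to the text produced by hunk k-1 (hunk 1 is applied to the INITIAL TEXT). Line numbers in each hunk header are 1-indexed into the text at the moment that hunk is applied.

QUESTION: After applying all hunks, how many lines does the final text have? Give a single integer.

Answer: 7

Derivation:
Hunk 1: at line 3 remove [iqlh,rxz] add [clw,fez,reati] -> 8 lines: ywyqj mvei ysi clw fez reati zovcu ptokr
Hunk 2: at line 1 remove [ysi,clw,fez] add [ymk] -> 6 lines: ywyqj mvei ymk reati zovcu ptokr
Hunk 3: at line 1 remove [ymk,reati] add [aaju,tzpg,xwvu] -> 7 lines: ywyqj mvei aaju tzpg xwvu zovcu ptokr
Final line count: 7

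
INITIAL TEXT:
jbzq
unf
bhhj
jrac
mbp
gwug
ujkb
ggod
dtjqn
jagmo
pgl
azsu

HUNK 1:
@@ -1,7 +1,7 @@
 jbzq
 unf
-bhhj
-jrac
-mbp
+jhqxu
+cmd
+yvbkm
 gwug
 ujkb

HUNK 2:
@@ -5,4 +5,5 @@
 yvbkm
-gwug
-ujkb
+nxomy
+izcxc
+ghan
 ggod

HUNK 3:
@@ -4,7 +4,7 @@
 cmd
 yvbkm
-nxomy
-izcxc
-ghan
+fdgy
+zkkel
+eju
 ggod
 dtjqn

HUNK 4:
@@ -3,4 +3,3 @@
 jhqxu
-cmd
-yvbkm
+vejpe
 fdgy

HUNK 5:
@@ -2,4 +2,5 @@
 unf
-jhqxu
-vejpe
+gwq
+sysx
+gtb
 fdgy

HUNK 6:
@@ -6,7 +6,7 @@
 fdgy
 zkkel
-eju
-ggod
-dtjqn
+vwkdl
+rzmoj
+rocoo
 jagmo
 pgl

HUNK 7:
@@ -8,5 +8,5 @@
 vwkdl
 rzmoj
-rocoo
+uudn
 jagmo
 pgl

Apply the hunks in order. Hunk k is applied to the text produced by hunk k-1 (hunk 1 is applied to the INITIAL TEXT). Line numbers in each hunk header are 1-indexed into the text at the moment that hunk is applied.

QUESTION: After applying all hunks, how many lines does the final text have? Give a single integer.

Hunk 1: at line 1 remove [bhhj,jrac,mbp] add [jhqxu,cmd,yvbkm] -> 12 lines: jbzq unf jhqxu cmd yvbkm gwug ujkb ggod dtjqn jagmo pgl azsu
Hunk 2: at line 5 remove [gwug,ujkb] add [nxomy,izcxc,ghan] -> 13 lines: jbzq unf jhqxu cmd yvbkm nxomy izcxc ghan ggod dtjqn jagmo pgl azsu
Hunk 3: at line 4 remove [nxomy,izcxc,ghan] add [fdgy,zkkel,eju] -> 13 lines: jbzq unf jhqxu cmd yvbkm fdgy zkkel eju ggod dtjqn jagmo pgl azsu
Hunk 4: at line 3 remove [cmd,yvbkm] add [vejpe] -> 12 lines: jbzq unf jhqxu vejpe fdgy zkkel eju ggod dtjqn jagmo pgl azsu
Hunk 5: at line 2 remove [jhqxu,vejpe] add [gwq,sysx,gtb] -> 13 lines: jbzq unf gwq sysx gtb fdgy zkkel eju ggod dtjqn jagmo pgl azsu
Hunk 6: at line 6 remove [eju,ggod,dtjqn] add [vwkdl,rzmoj,rocoo] -> 13 lines: jbzq unf gwq sysx gtb fdgy zkkel vwkdl rzmoj rocoo jagmo pgl azsu
Hunk 7: at line 8 remove [rocoo] add [uudn] -> 13 lines: jbzq unf gwq sysx gtb fdgy zkkel vwkdl rzmoj uudn jagmo pgl azsu
Final line count: 13

Answer: 13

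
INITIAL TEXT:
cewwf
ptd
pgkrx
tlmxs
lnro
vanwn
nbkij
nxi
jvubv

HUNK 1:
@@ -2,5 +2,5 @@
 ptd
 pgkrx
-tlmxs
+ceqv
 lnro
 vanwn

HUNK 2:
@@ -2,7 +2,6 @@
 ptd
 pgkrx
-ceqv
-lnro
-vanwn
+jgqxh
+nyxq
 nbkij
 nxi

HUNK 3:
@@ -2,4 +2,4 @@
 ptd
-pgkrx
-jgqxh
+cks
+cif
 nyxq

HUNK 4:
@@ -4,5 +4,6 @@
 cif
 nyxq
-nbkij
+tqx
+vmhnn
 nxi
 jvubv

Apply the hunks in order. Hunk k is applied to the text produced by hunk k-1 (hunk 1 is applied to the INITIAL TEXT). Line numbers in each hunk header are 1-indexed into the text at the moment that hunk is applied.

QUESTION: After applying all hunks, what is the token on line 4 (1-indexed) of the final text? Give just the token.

Answer: cif

Derivation:
Hunk 1: at line 2 remove [tlmxs] add [ceqv] -> 9 lines: cewwf ptd pgkrx ceqv lnro vanwn nbkij nxi jvubv
Hunk 2: at line 2 remove [ceqv,lnro,vanwn] add [jgqxh,nyxq] -> 8 lines: cewwf ptd pgkrx jgqxh nyxq nbkij nxi jvubv
Hunk 3: at line 2 remove [pgkrx,jgqxh] add [cks,cif] -> 8 lines: cewwf ptd cks cif nyxq nbkij nxi jvubv
Hunk 4: at line 4 remove [nbkij] add [tqx,vmhnn] -> 9 lines: cewwf ptd cks cif nyxq tqx vmhnn nxi jvubv
Final line 4: cif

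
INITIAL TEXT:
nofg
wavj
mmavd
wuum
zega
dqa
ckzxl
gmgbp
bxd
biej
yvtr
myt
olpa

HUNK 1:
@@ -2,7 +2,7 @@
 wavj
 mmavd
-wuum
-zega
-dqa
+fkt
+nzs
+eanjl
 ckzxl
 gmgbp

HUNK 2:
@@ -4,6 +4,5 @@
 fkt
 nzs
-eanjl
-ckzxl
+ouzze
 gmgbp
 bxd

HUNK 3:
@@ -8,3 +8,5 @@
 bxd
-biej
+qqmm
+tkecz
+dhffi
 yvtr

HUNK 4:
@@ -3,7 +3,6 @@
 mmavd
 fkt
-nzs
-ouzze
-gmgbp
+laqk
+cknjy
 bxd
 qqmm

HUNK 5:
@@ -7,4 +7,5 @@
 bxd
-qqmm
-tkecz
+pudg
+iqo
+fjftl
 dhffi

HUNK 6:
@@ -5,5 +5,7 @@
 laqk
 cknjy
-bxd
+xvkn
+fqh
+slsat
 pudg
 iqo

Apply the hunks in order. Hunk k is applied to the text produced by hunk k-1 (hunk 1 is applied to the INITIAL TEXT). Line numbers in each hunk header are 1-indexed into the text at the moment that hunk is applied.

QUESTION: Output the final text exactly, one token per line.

Answer: nofg
wavj
mmavd
fkt
laqk
cknjy
xvkn
fqh
slsat
pudg
iqo
fjftl
dhffi
yvtr
myt
olpa

Derivation:
Hunk 1: at line 2 remove [wuum,zega,dqa] add [fkt,nzs,eanjl] -> 13 lines: nofg wavj mmavd fkt nzs eanjl ckzxl gmgbp bxd biej yvtr myt olpa
Hunk 2: at line 4 remove [eanjl,ckzxl] add [ouzze] -> 12 lines: nofg wavj mmavd fkt nzs ouzze gmgbp bxd biej yvtr myt olpa
Hunk 3: at line 8 remove [biej] add [qqmm,tkecz,dhffi] -> 14 lines: nofg wavj mmavd fkt nzs ouzze gmgbp bxd qqmm tkecz dhffi yvtr myt olpa
Hunk 4: at line 3 remove [nzs,ouzze,gmgbp] add [laqk,cknjy] -> 13 lines: nofg wavj mmavd fkt laqk cknjy bxd qqmm tkecz dhffi yvtr myt olpa
Hunk 5: at line 7 remove [qqmm,tkecz] add [pudg,iqo,fjftl] -> 14 lines: nofg wavj mmavd fkt laqk cknjy bxd pudg iqo fjftl dhffi yvtr myt olpa
Hunk 6: at line 5 remove [bxd] add [xvkn,fqh,slsat] -> 16 lines: nofg wavj mmavd fkt laqk cknjy xvkn fqh slsat pudg iqo fjftl dhffi yvtr myt olpa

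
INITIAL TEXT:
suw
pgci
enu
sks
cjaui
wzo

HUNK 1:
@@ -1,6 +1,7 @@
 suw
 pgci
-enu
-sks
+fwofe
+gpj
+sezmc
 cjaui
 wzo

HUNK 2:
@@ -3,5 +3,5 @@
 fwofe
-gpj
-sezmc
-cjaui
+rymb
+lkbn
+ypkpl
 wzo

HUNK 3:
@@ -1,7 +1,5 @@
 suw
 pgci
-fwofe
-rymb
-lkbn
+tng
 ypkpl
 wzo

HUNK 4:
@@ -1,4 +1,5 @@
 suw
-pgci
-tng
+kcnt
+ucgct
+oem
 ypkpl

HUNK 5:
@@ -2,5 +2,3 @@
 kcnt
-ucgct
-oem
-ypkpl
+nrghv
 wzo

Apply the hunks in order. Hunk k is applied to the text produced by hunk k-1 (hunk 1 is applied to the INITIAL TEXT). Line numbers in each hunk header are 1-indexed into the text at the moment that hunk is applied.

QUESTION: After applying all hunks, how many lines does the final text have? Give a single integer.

Hunk 1: at line 1 remove [enu,sks] add [fwofe,gpj,sezmc] -> 7 lines: suw pgci fwofe gpj sezmc cjaui wzo
Hunk 2: at line 3 remove [gpj,sezmc,cjaui] add [rymb,lkbn,ypkpl] -> 7 lines: suw pgci fwofe rymb lkbn ypkpl wzo
Hunk 3: at line 1 remove [fwofe,rymb,lkbn] add [tng] -> 5 lines: suw pgci tng ypkpl wzo
Hunk 4: at line 1 remove [pgci,tng] add [kcnt,ucgct,oem] -> 6 lines: suw kcnt ucgct oem ypkpl wzo
Hunk 5: at line 2 remove [ucgct,oem,ypkpl] add [nrghv] -> 4 lines: suw kcnt nrghv wzo
Final line count: 4

Answer: 4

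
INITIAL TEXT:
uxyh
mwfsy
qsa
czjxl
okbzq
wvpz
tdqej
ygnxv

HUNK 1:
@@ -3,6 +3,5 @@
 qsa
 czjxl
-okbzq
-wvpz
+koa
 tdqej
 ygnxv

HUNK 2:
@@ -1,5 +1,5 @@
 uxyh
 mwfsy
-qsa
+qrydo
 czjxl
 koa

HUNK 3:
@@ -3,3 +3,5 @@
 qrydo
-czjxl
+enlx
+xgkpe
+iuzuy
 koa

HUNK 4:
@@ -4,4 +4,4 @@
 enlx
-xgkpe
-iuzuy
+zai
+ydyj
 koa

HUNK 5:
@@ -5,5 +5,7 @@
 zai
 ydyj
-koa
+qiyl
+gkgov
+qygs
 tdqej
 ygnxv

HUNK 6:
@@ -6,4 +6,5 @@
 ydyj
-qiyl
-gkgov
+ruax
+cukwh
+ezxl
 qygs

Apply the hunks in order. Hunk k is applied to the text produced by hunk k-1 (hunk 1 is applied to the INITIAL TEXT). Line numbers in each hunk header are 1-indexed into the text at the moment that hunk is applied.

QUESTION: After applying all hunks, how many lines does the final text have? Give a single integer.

Answer: 12

Derivation:
Hunk 1: at line 3 remove [okbzq,wvpz] add [koa] -> 7 lines: uxyh mwfsy qsa czjxl koa tdqej ygnxv
Hunk 2: at line 1 remove [qsa] add [qrydo] -> 7 lines: uxyh mwfsy qrydo czjxl koa tdqej ygnxv
Hunk 3: at line 3 remove [czjxl] add [enlx,xgkpe,iuzuy] -> 9 lines: uxyh mwfsy qrydo enlx xgkpe iuzuy koa tdqej ygnxv
Hunk 4: at line 4 remove [xgkpe,iuzuy] add [zai,ydyj] -> 9 lines: uxyh mwfsy qrydo enlx zai ydyj koa tdqej ygnxv
Hunk 5: at line 5 remove [koa] add [qiyl,gkgov,qygs] -> 11 lines: uxyh mwfsy qrydo enlx zai ydyj qiyl gkgov qygs tdqej ygnxv
Hunk 6: at line 6 remove [qiyl,gkgov] add [ruax,cukwh,ezxl] -> 12 lines: uxyh mwfsy qrydo enlx zai ydyj ruax cukwh ezxl qygs tdqej ygnxv
Final line count: 12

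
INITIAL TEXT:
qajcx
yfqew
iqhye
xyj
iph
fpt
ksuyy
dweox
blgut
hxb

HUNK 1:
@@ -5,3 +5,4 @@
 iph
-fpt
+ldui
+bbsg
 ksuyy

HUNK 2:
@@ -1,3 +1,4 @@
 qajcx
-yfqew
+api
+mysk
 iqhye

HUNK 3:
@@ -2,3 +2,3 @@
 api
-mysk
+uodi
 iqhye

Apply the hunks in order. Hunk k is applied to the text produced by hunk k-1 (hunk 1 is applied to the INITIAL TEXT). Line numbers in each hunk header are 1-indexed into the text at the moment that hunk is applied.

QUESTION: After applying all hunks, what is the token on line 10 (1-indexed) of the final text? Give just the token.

Answer: dweox

Derivation:
Hunk 1: at line 5 remove [fpt] add [ldui,bbsg] -> 11 lines: qajcx yfqew iqhye xyj iph ldui bbsg ksuyy dweox blgut hxb
Hunk 2: at line 1 remove [yfqew] add [api,mysk] -> 12 lines: qajcx api mysk iqhye xyj iph ldui bbsg ksuyy dweox blgut hxb
Hunk 3: at line 2 remove [mysk] add [uodi] -> 12 lines: qajcx api uodi iqhye xyj iph ldui bbsg ksuyy dweox blgut hxb
Final line 10: dweox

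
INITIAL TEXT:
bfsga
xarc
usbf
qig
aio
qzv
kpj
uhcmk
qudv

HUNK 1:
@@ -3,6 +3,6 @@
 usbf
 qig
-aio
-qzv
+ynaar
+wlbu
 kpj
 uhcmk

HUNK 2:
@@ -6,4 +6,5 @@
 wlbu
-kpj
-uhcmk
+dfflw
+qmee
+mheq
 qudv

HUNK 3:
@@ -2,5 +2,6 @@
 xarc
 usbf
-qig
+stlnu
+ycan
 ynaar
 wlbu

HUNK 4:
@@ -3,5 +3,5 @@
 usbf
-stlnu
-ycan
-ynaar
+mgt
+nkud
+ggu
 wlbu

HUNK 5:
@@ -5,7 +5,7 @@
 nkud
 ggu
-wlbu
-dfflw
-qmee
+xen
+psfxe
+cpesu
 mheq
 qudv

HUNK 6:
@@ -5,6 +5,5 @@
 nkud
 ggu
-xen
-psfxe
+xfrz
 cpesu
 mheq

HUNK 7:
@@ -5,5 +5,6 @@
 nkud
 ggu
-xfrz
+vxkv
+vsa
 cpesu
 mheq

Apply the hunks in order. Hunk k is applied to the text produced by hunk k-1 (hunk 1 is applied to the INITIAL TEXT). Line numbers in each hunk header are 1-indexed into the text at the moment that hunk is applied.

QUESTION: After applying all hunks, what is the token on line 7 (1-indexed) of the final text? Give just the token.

Answer: vxkv

Derivation:
Hunk 1: at line 3 remove [aio,qzv] add [ynaar,wlbu] -> 9 lines: bfsga xarc usbf qig ynaar wlbu kpj uhcmk qudv
Hunk 2: at line 6 remove [kpj,uhcmk] add [dfflw,qmee,mheq] -> 10 lines: bfsga xarc usbf qig ynaar wlbu dfflw qmee mheq qudv
Hunk 3: at line 2 remove [qig] add [stlnu,ycan] -> 11 lines: bfsga xarc usbf stlnu ycan ynaar wlbu dfflw qmee mheq qudv
Hunk 4: at line 3 remove [stlnu,ycan,ynaar] add [mgt,nkud,ggu] -> 11 lines: bfsga xarc usbf mgt nkud ggu wlbu dfflw qmee mheq qudv
Hunk 5: at line 5 remove [wlbu,dfflw,qmee] add [xen,psfxe,cpesu] -> 11 lines: bfsga xarc usbf mgt nkud ggu xen psfxe cpesu mheq qudv
Hunk 6: at line 5 remove [xen,psfxe] add [xfrz] -> 10 lines: bfsga xarc usbf mgt nkud ggu xfrz cpesu mheq qudv
Hunk 7: at line 5 remove [xfrz] add [vxkv,vsa] -> 11 lines: bfsga xarc usbf mgt nkud ggu vxkv vsa cpesu mheq qudv
Final line 7: vxkv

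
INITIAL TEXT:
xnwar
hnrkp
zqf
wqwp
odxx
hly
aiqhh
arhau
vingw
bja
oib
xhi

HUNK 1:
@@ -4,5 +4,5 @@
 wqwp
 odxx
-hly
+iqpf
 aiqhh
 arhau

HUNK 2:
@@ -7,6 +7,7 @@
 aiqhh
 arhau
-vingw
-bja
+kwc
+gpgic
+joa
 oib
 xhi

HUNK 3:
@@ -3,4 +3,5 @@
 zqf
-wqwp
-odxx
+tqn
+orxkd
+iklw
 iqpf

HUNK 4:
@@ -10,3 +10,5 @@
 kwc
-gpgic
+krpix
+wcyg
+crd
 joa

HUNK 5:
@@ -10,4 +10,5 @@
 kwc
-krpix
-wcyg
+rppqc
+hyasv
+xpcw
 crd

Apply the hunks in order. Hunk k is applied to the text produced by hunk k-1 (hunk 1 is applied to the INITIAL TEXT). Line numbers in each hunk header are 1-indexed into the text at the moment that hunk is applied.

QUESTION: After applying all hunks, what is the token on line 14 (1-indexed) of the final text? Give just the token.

Hunk 1: at line 4 remove [hly] add [iqpf] -> 12 lines: xnwar hnrkp zqf wqwp odxx iqpf aiqhh arhau vingw bja oib xhi
Hunk 2: at line 7 remove [vingw,bja] add [kwc,gpgic,joa] -> 13 lines: xnwar hnrkp zqf wqwp odxx iqpf aiqhh arhau kwc gpgic joa oib xhi
Hunk 3: at line 3 remove [wqwp,odxx] add [tqn,orxkd,iklw] -> 14 lines: xnwar hnrkp zqf tqn orxkd iklw iqpf aiqhh arhau kwc gpgic joa oib xhi
Hunk 4: at line 10 remove [gpgic] add [krpix,wcyg,crd] -> 16 lines: xnwar hnrkp zqf tqn orxkd iklw iqpf aiqhh arhau kwc krpix wcyg crd joa oib xhi
Hunk 5: at line 10 remove [krpix,wcyg] add [rppqc,hyasv,xpcw] -> 17 lines: xnwar hnrkp zqf tqn orxkd iklw iqpf aiqhh arhau kwc rppqc hyasv xpcw crd joa oib xhi
Final line 14: crd

Answer: crd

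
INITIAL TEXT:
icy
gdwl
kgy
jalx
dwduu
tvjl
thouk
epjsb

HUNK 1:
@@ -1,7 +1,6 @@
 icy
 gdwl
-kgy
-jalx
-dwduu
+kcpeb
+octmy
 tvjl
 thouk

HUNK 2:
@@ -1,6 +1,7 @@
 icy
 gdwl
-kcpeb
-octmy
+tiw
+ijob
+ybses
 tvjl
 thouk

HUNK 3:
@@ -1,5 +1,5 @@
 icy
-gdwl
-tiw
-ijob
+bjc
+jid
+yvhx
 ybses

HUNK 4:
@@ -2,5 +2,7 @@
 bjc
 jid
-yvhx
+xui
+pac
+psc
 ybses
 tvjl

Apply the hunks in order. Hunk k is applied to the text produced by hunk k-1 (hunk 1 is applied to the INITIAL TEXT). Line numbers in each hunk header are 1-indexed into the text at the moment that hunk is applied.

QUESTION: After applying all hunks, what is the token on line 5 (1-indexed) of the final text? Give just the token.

Hunk 1: at line 1 remove [kgy,jalx,dwduu] add [kcpeb,octmy] -> 7 lines: icy gdwl kcpeb octmy tvjl thouk epjsb
Hunk 2: at line 1 remove [kcpeb,octmy] add [tiw,ijob,ybses] -> 8 lines: icy gdwl tiw ijob ybses tvjl thouk epjsb
Hunk 3: at line 1 remove [gdwl,tiw,ijob] add [bjc,jid,yvhx] -> 8 lines: icy bjc jid yvhx ybses tvjl thouk epjsb
Hunk 4: at line 2 remove [yvhx] add [xui,pac,psc] -> 10 lines: icy bjc jid xui pac psc ybses tvjl thouk epjsb
Final line 5: pac

Answer: pac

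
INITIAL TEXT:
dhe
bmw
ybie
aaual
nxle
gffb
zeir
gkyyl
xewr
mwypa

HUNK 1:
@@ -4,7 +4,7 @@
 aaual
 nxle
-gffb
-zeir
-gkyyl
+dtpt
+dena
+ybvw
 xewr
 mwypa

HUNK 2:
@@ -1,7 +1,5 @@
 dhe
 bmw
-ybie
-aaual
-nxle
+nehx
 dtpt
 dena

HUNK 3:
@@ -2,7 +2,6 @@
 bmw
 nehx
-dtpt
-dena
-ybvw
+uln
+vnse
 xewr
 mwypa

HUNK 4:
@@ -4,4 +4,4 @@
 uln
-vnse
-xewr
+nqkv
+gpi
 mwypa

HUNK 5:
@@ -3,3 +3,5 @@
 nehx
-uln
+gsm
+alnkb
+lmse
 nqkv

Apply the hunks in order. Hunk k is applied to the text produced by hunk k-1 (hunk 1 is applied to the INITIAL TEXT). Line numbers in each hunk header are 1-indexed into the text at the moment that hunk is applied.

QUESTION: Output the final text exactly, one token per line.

Answer: dhe
bmw
nehx
gsm
alnkb
lmse
nqkv
gpi
mwypa

Derivation:
Hunk 1: at line 4 remove [gffb,zeir,gkyyl] add [dtpt,dena,ybvw] -> 10 lines: dhe bmw ybie aaual nxle dtpt dena ybvw xewr mwypa
Hunk 2: at line 1 remove [ybie,aaual,nxle] add [nehx] -> 8 lines: dhe bmw nehx dtpt dena ybvw xewr mwypa
Hunk 3: at line 2 remove [dtpt,dena,ybvw] add [uln,vnse] -> 7 lines: dhe bmw nehx uln vnse xewr mwypa
Hunk 4: at line 4 remove [vnse,xewr] add [nqkv,gpi] -> 7 lines: dhe bmw nehx uln nqkv gpi mwypa
Hunk 5: at line 3 remove [uln] add [gsm,alnkb,lmse] -> 9 lines: dhe bmw nehx gsm alnkb lmse nqkv gpi mwypa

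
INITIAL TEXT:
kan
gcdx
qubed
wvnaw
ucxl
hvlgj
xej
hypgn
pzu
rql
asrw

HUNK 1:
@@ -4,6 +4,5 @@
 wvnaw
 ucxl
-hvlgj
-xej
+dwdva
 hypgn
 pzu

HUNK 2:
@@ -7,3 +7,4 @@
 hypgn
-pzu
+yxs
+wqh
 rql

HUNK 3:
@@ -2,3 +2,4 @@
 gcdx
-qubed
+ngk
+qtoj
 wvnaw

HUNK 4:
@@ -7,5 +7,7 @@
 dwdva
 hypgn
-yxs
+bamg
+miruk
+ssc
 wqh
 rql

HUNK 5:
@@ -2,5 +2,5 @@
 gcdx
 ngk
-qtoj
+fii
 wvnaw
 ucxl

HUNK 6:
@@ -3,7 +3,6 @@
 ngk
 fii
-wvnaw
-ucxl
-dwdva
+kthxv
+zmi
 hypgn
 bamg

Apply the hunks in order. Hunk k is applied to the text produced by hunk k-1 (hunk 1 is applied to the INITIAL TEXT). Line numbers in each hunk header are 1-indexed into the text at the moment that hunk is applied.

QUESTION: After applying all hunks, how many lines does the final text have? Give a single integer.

Answer: 13

Derivation:
Hunk 1: at line 4 remove [hvlgj,xej] add [dwdva] -> 10 lines: kan gcdx qubed wvnaw ucxl dwdva hypgn pzu rql asrw
Hunk 2: at line 7 remove [pzu] add [yxs,wqh] -> 11 lines: kan gcdx qubed wvnaw ucxl dwdva hypgn yxs wqh rql asrw
Hunk 3: at line 2 remove [qubed] add [ngk,qtoj] -> 12 lines: kan gcdx ngk qtoj wvnaw ucxl dwdva hypgn yxs wqh rql asrw
Hunk 4: at line 7 remove [yxs] add [bamg,miruk,ssc] -> 14 lines: kan gcdx ngk qtoj wvnaw ucxl dwdva hypgn bamg miruk ssc wqh rql asrw
Hunk 5: at line 2 remove [qtoj] add [fii] -> 14 lines: kan gcdx ngk fii wvnaw ucxl dwdva hypgn bamg miruk ssc wqh rql asrw
Hunk 6: at line 3 remove [wvnaw,ucxl,dwdva] add [kthxv,zmi] -> 13 lines: kan gcdx ngk fii kthxv zmi hypgn bamg miruk ssc wqh rql asrw
Final line count: 13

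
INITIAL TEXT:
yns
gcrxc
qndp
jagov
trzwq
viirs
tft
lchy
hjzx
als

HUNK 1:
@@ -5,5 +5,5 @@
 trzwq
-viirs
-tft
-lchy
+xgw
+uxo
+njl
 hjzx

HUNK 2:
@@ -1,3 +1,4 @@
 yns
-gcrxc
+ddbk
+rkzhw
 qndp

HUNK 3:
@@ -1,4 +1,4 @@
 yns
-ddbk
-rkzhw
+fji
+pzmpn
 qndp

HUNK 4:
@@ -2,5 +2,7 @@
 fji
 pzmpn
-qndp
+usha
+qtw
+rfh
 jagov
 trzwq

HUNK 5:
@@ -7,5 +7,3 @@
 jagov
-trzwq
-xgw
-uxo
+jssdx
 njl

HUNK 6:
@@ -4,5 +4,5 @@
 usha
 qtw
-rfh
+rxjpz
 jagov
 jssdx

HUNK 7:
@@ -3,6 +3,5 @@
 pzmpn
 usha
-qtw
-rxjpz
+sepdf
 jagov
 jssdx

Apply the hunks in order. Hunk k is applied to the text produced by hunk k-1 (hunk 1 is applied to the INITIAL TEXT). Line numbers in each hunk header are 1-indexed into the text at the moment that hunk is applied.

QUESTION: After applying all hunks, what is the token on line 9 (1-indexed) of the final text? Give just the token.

Answer: hjzx

Derivation:
Hunk 1: at line 5 remove [viirs,tft,lchy] add [xgw,uxo,njl] -> 10 lines: yns gcrxc qndp jagov trzwq xgw uxo njl hjzx als
Hunk 2: at line 1 remove [gcrxc] add [ddbk,rkzhw] -> 11 lines: yns ddbk rkzhw qndp jagov trzwq xgw uxo njl hjzx als
Hunk 3: at line 1 remove [ddbk,rkzhw] add [fji,pzmpn] -> 11 lines: yns fji pzmpn qndp jagov trzwq xgw uxo njl hjzx als
Hunk 4: at line 2 remove [qndp] add [usha,qtw,rfh] -> 13 lines: yns fji pzmpn usha qtw rfh jagov trzwq xgw uxo njl hjzx als
Hunk 5: at line 7 remove [trzwq,xgw,uxo] add [jssdx] -> 11 lines: yns fji pzmpn usha qtw rfh jagov jssdx njl hjzx als
Hunk 6: at line 4 remove [rfh] add [rxjpz] -> 11 lines: yns fji pzmpn usha qtw rxjpz jagov jssdx njl hjzx als
Hunk 7: at line 3 remove [qtw,rxjpz] add [sepdf] -> 10 lines: yns fji pzmpn usha sepdf jagov jssdx njl hjzx als
Final line 9: hjzx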